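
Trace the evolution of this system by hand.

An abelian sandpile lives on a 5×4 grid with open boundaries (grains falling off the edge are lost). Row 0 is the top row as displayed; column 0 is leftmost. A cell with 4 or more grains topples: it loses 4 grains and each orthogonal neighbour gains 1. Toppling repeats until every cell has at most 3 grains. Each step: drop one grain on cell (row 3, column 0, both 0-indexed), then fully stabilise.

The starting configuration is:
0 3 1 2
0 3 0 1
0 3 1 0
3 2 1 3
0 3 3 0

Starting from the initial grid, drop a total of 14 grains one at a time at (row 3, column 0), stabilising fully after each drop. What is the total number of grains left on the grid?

31

0) 0 3 1 2
0 3 0 1
0 3 1 0
3 2 1 3
0 3 3 0
1) 0 3 1 2
0 3 0 1
1 3 1 0
0 3 1 3
1 3 3 0
2) 0 3 1 2
0 3 0 1
1 3 1 0
1 3 1 3
1 3 3 0
3) 0 3 1 2
0 3 0 1
1 3 1 0
2 3 1 3
1 3 3 0
4) 0 3 1 2
0 3 0 1
1 3 1 0
3 3 1 3
1 3 3 0
5) 1 0 2 2
1 1 1 1
3 1 2 0
1 2 3 3
3 1 0 1
6) 1 0 2 2
1 1 1 1
3 1 2 0
2 2 3 3
3 1 0 1
7) 1 0 2 2
1 1 1 1
3 1 2 0
3 2 3 3
3 1 0 1
8) 1 0 2 2
2 1 1 1
0 2 2 0
2 3 3 3
0 2 0 1
9) 1 0 2 2
2 1 1 1
0 2 2 0
3 3 3 3
0 2 0 1
10) 1 0 2 2
2 1 1 1
1 3 3 1
1 1 1 0
1 3 1 2
11) 1 0 2 2
2 1 1 1
1 3 3 1
2 1 1 0
1 3 1 2
12) 1 0 2 2
2 1 1 1
1 3 3 1
3 1 1 0
1 3 1 2
13) 1 0 2 2
2 1 1 1
2 3 3 1
0 2 1 0
2 3 1 2
14) 1 0 2 2
2 1 1 1
2 3 3 1
1 2 1 0
2 3 1 2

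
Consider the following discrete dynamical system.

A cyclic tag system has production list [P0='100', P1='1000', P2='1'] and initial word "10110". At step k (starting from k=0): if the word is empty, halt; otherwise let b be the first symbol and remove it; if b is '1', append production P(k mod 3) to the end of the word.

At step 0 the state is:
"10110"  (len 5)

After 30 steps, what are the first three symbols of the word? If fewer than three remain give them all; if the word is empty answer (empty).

k=0  "10110"  (len 5)
k=1  "0110100"  (len 7)
k=2  "110100"  (len 6)
k=3  "101001"  (len 6)
k=4  "01001100"  (len 8)
k=5  "1001100"  (len 7)
k=6  "0011001"  (len 7)
k=7  "011001"  (len 6)
k=8  "11001"  (len 5)
k=9  "10011"  (len 5)
k=10  "0011100"  (len 7)
k=11  "011100"  (len 6)
k=12  "11100"  (len 5)
k=13  "1100100"  (len 7)
k=14  "1001001000"  (len 10)
k=15  "0010010001"  (len 10)
k=16  "010010001"  (len 9)
k=17  "10010001"  (len 8)
k=18  "00100011"  (len 8)
k=19  "0100011"  (len 7)
k=20  "100011"  (len 6)
k=21  "000111"  (len 6)
k=22  "00111"  (len 5)
k=23  "0111"  (len 4)
k=24  "111"  (len 3)
k=25  "11100"  (len 5)
k=26  "11001000"  (len 8)
k=27  "10010001"  (len 8)
k=28  "0010001100"  (len 10)
k=29  "010001100"  (len 9)
k=30  "10001100"  (len 8)

100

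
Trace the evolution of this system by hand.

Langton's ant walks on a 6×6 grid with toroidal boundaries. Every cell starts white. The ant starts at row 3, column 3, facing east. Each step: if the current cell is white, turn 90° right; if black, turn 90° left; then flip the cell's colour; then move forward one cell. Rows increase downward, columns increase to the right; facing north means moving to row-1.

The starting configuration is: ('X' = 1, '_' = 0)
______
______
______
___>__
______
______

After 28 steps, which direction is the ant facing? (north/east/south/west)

east

step 0: ______
______
______
___>__
______
______
step 1: ______
______
______
___X__
___v__
______
step 2: ______
______
______
___X__
__<X__
______
step 3: ______
______
______
__^X__
__XX__
______
step 4: ______
______
______
__X>__
__XX__
______
step 5: ______
______
___^__
__X___
__XX__
______
step 6: ______
______
___X>_
__X___
__XX__
______
step 7: ______
______
___XX_
__X_v_
__XX__
______
step 8: ______
______
___XX_
__X<X_
__XX__
______
step 9: ______
______
___^X_
__XXX_
__XX__
______
step 10: ______
______
__<_X_
__XXX_
__XX__
______
step 11: ______
__^___
__X_X_
__XXX_
__XX__
______
step 12: ______
__X>__
__X_X_
__XXX_
__XX__
______
step 13: ______
__XX__
__XvX_
__XXX_
__XX__
______
step 14: ______
__XX__
__<XX_
__XXX_
__XX__
______
step 15: ______
__XX__
___XX_
__vXX_
__XX__
______
step 16: ______
__XX__
___XX_
___>X_
__XX__
______
step 17: ______
__XX__
___^X_
____X_
__XX__
______
step 18: ______
__XX__
__<_X_
____X_
__XX__
______
step 19: ______
__^X__
__X_X_
____X_
__XX__
______
step 20: ______
_<_X__
__X_X_
____X_
__XX__
______
step 21: _^____
_X_X__
__X_X_
____X_
__XX__
______
step 22: _X>___
_X_X__
__X_X_
____X_
__XX__
______
step 23: _XX___
_XvX__
__X_X_
____X_
__XX__
______
step 24: _XX___
_<XX__
__X_X_
____X_
__XX__
______
step 25: _XX___
__XX__
_vX_X_
____X_
__XX__
______
step 26: _XX___
__XX__
<XX_X_
____X_
__XX__
______
step 27: _XX___
^_XX__
XXX_X_
____X_
__XX__
______
step 28: _XX___
X>XX__
XXX_X_
____X_
__XX__
______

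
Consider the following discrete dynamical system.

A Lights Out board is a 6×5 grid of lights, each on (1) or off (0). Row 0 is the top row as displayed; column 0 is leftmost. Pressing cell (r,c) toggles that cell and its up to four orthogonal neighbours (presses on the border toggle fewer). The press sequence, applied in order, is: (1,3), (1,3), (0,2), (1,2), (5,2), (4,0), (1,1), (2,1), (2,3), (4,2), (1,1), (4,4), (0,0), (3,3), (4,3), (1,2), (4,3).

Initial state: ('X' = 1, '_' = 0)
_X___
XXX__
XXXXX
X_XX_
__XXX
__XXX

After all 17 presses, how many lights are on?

15

[0] _X___
XXX__
XXXXX
X_XX_
__XXX
__XXX
[1] _X_X_
XX_XX
XXX_X
X_XX_
__XXX
__XXX
[2] _X___
XXX__
XXXXX
X_XX_
__XXX
__XXX
[3] __XX_
XX___
XXXXX
X_XX_
__XXX
__XXX
[4] ___X_
X_XX_
XX_XX
X_XX_
__XXX
__XXX
[5] ___X_
X_XX_
XX_XX
X_XX_
___XX
_X__X
[6] ___X_
X_XX_
XX_XX
__XX_
XX_XX
XX__X
[7] _X_X_
_X_X_
X__XX
__XX_
XX_XX
XX__X
[8] _X_X_
___X_
_XXXX
_XXX_
XX_XX
XX__X
[9] _X_X_
_____
_X___
_XX__
XX_XX
XX__X
[10] _X_X_
_____
_X___
_X___
X_X_X
XXX_X
[11] ___X_
XXX__
_____
_X___
X_X_X
XXX_X
[12] ___X_
XXX__
_____
_X__X
X_XX_
XXX__
[13] XX_X_
_XX__
_____
_X__X
X_XX_
XXX__
[14] XX_X_
_XX__
___X_
_XXX_
X_X__
XXX__
[15] XX_X_
_XX__
___X_
_XX__
X__XX
XXXX_
[16] XXXX_
___X_
__XX_
_XX__
X__XX
XXXX_
[17] XXXX_
___X_
__XX_
_XXX_
X_X__
XXX__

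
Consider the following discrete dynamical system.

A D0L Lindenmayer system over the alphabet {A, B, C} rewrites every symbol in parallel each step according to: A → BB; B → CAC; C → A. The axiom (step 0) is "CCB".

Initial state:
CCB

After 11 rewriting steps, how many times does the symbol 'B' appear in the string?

step 0: CCB
step 1: AACAC
step 2: BBBBABBA
step 3: CACCACCACCACBBCACCACBB
step 4: ABBAABBAABBAABBACACCACABBAABBACACCAC
step 5: BBCACCACBBBBCACCACBBBBCACCACBBBBCACCACBBABBAABBABBCACCACBBBBCACCACBBABBAABBA
step 6: CACCACABBAABBACACCACCACCACABBAABBACACCACCACCACABBAABBACACC…CCACABBAABBACACCACCACCACABBAABBACACCACBBCACCACBBBBCACCACBB  (len 160)
step 7: ABBAABBABBCACCACBBBBCACCACBBABBAABBAABBAABBABBCACCACBBBBCA…BBCACCACBBABBAABBACACCACABBAABBACACCACCACCACABBAABBACACCAC  (len 296)
step 8: BBCACCACBBBBCACCACBBCACCACABBAABBACACCACCACCACABBAABBACACC…ACBBBBCACCACBBABBAABBAABBAABBABBCACCACBBBBCACCACBBABBAABBA  (len 624)
step 9: CACCACABBAABBACACCACCACCACABBAABBACACCACABBAABBABBCACCACBB…CCACABBAABBACACCACCACCACABBAABBACACCACBBCACCACBBBBCACCACBB  (len 1232)
step 10: ABBAABBABBCACCACBBBBCACCACBBABBAABBAABBAABBABBCACCACBBBBCA…BBCACCACBBABBAABBACACCACABBAABBACACCACCACCACABBAABBACACCAC  (len 2432)
step 11: BBCACCACBBBBCACCACBBCACCACABBAABBACACCACCACCACABBAABBACACC…ACBBBBCACCACBBABBAABBAABBAABBABBCACCACBBBBCACCACBBABBAABBA  (len 4960)

1600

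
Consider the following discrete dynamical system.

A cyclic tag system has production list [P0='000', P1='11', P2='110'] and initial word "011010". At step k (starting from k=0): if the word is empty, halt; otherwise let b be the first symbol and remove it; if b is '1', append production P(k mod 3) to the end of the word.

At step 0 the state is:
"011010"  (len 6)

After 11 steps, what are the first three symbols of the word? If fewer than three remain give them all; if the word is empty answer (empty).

[0] "011010"  (len 6)
[1] "11010"  (len 5)
[2] "101011"  (len 6)
[3] "01011110"  (len 8)
[4] "1011110"  (len 7)
[5] "01111011"  (len 8)
[6] "1111011"  (len 7)
[7] "111011000"  (len 9)
[8] "1101100011"  (len 10)
[9] "101100011110"  (len 12)
[10] "01100011110000"  (len 14)
[11] "1100011110000"  (len 13)

110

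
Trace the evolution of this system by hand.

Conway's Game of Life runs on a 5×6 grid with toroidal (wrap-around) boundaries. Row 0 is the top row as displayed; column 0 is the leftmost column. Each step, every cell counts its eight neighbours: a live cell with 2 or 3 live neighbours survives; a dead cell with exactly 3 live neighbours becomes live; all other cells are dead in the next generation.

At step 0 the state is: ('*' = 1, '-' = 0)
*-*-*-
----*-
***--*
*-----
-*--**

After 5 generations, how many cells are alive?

[0] *-*-*-
----*-
***--*
*-----
-*--**
[1] **--*-
--*-*-
**---*
--*-*-
-*-**-
[2] **--*-
--***-
***-**
--*-*-
**--*-
[3] *---*-
------
*-----
--*-*-
*-*-*-
[4] -*-*--
-----*
------
------
----*-
[5] ----*-
------
------
------
------

1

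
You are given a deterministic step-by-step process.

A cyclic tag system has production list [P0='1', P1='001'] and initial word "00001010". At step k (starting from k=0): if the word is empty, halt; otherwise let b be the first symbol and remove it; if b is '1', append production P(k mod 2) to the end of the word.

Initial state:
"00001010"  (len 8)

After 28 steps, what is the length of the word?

3

gen 0: "00001010"  (len 8)
gen 1: "0001010"  (len 7)
gen 2: "001010"  (len 6)
gen 3: "01010"  (len 5)
gen 4: "1010"  (len 4)
gen 5: "0101"  (len 4)
gen 6: "101"  (len 3)
gen 7: "011"  (len 3)
gen 8: "11"  (len 2)
gen 9: "11"  (len 2)
gen 10: "1001"  (len 4)
gen 11: "0011"  (len 4)
gen 12: "011"  (len 3)
gen 13: "11"  (len 2)
gen 14: "1001"  (len 4)
gen 15: "0011"  (len 4)
gen 16: "011"  (len 3)
gen 17: "11"  (len 2)
gen 18: "1001"  (len 4)
gen 19: "0011"  (len 4)
gen 20: "011"  (len 3)
gen 21: "11"  (len 2)
gen 22: "1001"  (len 4)
gen 23: "0011"  (len 4)
gen 24: "011"  (len 3)
gen 25: "11"  (len 2)
gen 26: "1001"  (len 4)
gen 27: "0011"  (len 4)
gen 28: "011"  (len 3)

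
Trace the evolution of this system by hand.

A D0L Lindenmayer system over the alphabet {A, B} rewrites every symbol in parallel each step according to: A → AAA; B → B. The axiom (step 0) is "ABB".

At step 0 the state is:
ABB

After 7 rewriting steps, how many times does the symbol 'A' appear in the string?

[0] ABB
[1] AAABB
[2] AAAAAAAAABB
[3] AAAAAAAAAAAAAAAAAAAAAAAAAAABB
[4] AAAAAAAAAAAAAAAAAAAAAAAAAAAAAAAAAAAAAAAAAAAAAAAAAAAAAAAAAAAAAAAAAAAAAAAAAAAAAAAAABB
[5] AAAAAAAAAAAAAAAAAAAAAAAAAAAAAAAAAAAAAAAAAAAAAAAAAAAAAAAAAA…AAAAAAAAAAAAAAAAAAAAAAAAAAAAAAAAAAAAAAAAAAAAAAAAAAAAAAAABB  (len 245)
[6] AAAAAAAAAAAAAAAAAAAAAAAAAAAAAAAAAAAAAAAAAAAAAAAAAAAAAAAAAA…AAAAAAAAAAAAAAAAAAAAAAAAAAAAAAAAAAAAAAAAAAAAAAAAAAAAAAAABB  (len 731)
[7] AAAAAAAAAAAAAAAAAAAAAAAAAAAAAAAAAAAAAAAAAAAAAAAAAAAAAAAAAA…AAAAAAAAAAAAAAAAAAAAAAAAAAAAAAAAAAAAAAAAAAAAAAAAAAAAAAAABB  (len 2189)

2187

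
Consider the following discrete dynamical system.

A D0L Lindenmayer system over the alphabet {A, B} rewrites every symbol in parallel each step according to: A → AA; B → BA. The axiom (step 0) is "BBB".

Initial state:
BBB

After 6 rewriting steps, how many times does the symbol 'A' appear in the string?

[0] BBB
[1] BABABA
[2] BAAABAAABAAA
[3] BAAAAAAABAAAAAAABAAAAAAA
[4] BAAAAAAAAAAAAAAABAAAAAAAAAAAAAAABAAAAAAAAAAAAAAA
[5] BAAAAAAAAAAAAAAAAAAAAAAAAAAAAAAABAAAAAAAAAAAAAAAAAAAAAAAAAAAAAAABAAAAAAAAAAAAAAAAAAAAAAAAAAAAAAA
[6] BAAAAAAAAAAAAAAAAAAAAAAAAAAAAAAAAAAAAAAAAAAAAAAAAAAAAAAAAA…AAAAAAAAAAAAAAAAAAAAAAAAAAAAAAAAAAAAAAAAAAAAAAAAAAAAAAAAAA  (len 192)

189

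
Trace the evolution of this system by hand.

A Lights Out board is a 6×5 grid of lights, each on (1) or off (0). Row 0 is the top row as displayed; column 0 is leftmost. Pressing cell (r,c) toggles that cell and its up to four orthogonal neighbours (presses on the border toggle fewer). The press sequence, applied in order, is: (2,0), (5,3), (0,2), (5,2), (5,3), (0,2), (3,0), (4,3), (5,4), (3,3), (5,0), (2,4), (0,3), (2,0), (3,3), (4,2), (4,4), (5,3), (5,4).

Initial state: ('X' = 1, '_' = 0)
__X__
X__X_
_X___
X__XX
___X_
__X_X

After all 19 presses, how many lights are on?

17

[0] __X__
X__X_
_X___
X__XX
___X_
__X_X
[1] __X__
___X_
X____
___XX
___X_
__X_X
[2] __X__
___X_
X____
___XX
_____
___X_
[3] _X_X_
__XX_
X____
___XX
_____
___X_
[4] _X_X_
__XX_
X____
___XX
__X__
_XX__
[5] _X_X_
__XX_
X____
___XX
__XX_
_X_XX
[6] __X__
___X_
X____
___XX
__XX_
_X_XX
[7] __X__
___X_
_____
XX_XX
X_XX_
_X_XX
[8] __X__
___X_
_____
XX__X
X___X
_X__X
[9] __X__
___X_
_____
XX__X
X____
_X_X_
[10] __X__
___X_
___X_
XXXX_
X__X_
_X_X_
[11] __X__
___X_
___X_
XXXX_
___X_
X__X_
[12] __X__
___XX
____X
XXXXX
___X_
X__X_
[13] ___XX
____X
____X
XXXXX
___X_
X__X_
[14] ___XX
X___X
XX__X
_XXXX
___X_
X__X_
[15] ___XX
X___X
XX_XX
_X___
_____
X__X_
[16] ___XX
X___X
XX_XX
_XX__
_XXX_
X_XX_
[17] ___XX
X___X
XX_XX
_XX_X
_XX_X
X_XXX
[18] ___XX
X___X
XX_XX
_XX_X
_XXXX
X____
[19] ___XX
X___X
XX_XX
_XX_X
_XXX_
X__XX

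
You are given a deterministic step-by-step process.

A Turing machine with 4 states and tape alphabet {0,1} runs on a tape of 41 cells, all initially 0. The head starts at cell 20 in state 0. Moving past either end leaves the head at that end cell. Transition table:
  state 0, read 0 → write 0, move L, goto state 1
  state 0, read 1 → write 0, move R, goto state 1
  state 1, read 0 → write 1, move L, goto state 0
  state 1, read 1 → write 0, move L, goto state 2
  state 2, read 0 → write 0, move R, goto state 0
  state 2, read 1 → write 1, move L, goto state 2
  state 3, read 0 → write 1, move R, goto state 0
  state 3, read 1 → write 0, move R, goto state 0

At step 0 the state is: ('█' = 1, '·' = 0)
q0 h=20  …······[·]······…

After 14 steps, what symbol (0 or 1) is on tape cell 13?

1

k=0  q0 h=20  …······[·]······…
k=1  q1 h=19  …······[·]······…
k=2  q0 h=18  …······[·]█·····…
k=3  q1 h=17  …······[·]·█····…
k=4  q0 h=16  …······[·]█·█···…
k=5  q1 h=15  …······[·]·█·█··…
k=6  q0 h=14  …······[·]█·█·█·…
k=7  q1 h=13  …······[·]·█·█·█…
k=8  q0 h=12  …······[·]█·█·█·…
k=9  q1 h=11  …······[·]·█·█·█…
k=10  q0 h=10  …······[·]█·█·█·…
k=11  q1 h= 9  …······[·]·█·█·█…
k=12  q0 h= 8  …······[·]█·█·█·…
k=13  q1 h= 7  …······[·]·█·█·█…
k=14  q0 h= 6  |······[·]█·█·█·…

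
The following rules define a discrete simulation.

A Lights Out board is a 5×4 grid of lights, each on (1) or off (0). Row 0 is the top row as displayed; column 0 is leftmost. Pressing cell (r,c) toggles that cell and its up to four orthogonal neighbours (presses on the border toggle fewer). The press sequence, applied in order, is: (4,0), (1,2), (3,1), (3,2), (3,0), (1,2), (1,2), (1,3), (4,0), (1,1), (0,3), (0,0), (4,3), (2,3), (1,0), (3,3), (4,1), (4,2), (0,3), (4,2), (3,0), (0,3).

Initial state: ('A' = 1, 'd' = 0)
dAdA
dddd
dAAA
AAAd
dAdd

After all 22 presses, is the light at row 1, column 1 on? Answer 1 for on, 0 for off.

1

k=0  dAdA
dddd
dAAA
AAAd
dAdd
k=1  dAdA
dddd
dAAA
dAAd
Addd
k=2  dAAA
dAAA
dAdA
dAAd
Addd
k=3  dAAA
dAAA
dddA
Addd
AAdd
k=4  dAAA
dAAA
ddAA
AAAA
AAAd
k=5  dAAA
dAAA
AdAA
ddAA
dAAd
k=6  dAdA
dddd
AddA
ddAA
dAAd
k=7  dAAA
dAAA
AdAA
ddAA
dAAd
k=8  dAAd
dAdd
AdAd
ddAA
dAAd
k=9  dAAd
dAdd
AdAd
AdAA
AdAd
k=10  ddAd
AdAd
AAAd
AdAA
AdAd
k=11  dddA
AdAA
AAAd
AdAA
AdAd
k=12  AAdA
ddAA
AAAd
AdAA
AdAd
k=13  AAdA
ddAA
AAAd
AdAd
AddA
k=14  AAdA
ddAd
AAdA
AdAA
AddA
k=15  dAdA
AAAd
dAdA
AdAA
AddA
k=16  dAdA
AAAd
dAdd
Addd
Addd
k=17  dAdA
AAAd
dAdd
AAdd
dAAd
k=18  dAdA
AAAd
dAdd
AAAd
dddA
k=19  dAAd
AAAA
dAdd
AAAd
dddA
k=20  dAAd
AAAA
dAdd
AAdd
dAAd
k=21  dAAd
AAAA
AAdd
dddd
AAAd
k=22  dAdA
AAAd
AAdd
dddd
AAAd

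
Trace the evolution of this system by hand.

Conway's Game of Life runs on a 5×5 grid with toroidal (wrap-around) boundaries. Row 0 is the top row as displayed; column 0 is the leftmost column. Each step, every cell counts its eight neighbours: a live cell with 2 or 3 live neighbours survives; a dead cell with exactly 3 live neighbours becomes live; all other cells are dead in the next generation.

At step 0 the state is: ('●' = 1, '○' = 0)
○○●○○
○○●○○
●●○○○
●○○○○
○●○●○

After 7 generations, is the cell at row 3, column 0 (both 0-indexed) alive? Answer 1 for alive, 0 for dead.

1

[0] ○○●○○
○○●○○
●●○○○
●○○○○
○●○●○
[1] ○●●●○
○○●○○
●●○○○
●○●○●
○●●○○
[2] ○○○●○
●○○●○
●○●●●
○○●●●
○○○○●
[3] ○○○●○
●●○○○
●○○○○
○●●○○
○○●○●
[4] ●●●●●
●●○○●
●○●○○
●●●●○
○●●○○
[5] ○○○○○
○○○○○
○○○○○
●○○●●
○○○○○
[6] ○○○○○
○○○○○
○○○○●
○○○○●
○○○○●
[7] ○○○○○
○○○○○
○○○○○
●○○●●
○○○○○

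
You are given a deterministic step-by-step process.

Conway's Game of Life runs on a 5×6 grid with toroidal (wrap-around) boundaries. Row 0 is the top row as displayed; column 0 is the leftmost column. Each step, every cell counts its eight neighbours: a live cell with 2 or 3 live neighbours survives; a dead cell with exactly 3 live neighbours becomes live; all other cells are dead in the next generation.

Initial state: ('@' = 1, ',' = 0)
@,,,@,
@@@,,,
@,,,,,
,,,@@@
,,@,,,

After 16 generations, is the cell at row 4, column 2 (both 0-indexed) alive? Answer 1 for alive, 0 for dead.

0

gen 0: @,,,@,
@@@,,,
@,,,,,
,,,@@@
,,@,,,
gen 1: @,@@,@
@,,,,,
@,@@@,
,,,@@@
,,,,,,
gen 2: @@,,,@
@,,,,,
@@@,,,
,,@,,@
@,@,,,
gen 3: ,,,,,@
,,@,,,
@,@,,@
,,@@,@
,,@,,,
gen 4: ,,,,,,
@@,,,@
@,@,@@
@,@@@@
,,@@@,
gen 5: @@@@@@
,@,,@,
,,@,,,
@,,,,,
,@@,,,
gen 6: ,,,,@@
,,,,@,
,@,,,,
,,@,,,
,,,,@,
gen 7: ,,,@@@
,,,,@@
,,,,,,
,,,,,,
,,,@@@
gen 8: @,,,,,
,,,@,@
,,,,,,
,,,,@,
,,,@,@
gen 9: @,,,,@
,,,,,,
,,,,@,
,,,,@,
,,,,@@
gen 10: @,,,@@
,,,,,@
,,,,,,
,,,@@,
@,,,@,
gen 11: @,,,@,
@,,,@@
,,,,@,
,,,@@@
@,,,,,
gen 12: @@,,@,
@,,@@,
@,,,,,
,,,@@@
@,,@,,
gen 13: @@@,@,
@,,@@,
@,,,,,
@,,@@@
@@@@,,
gen 14: ,,,,@,
@,@@@,
@@,,,,
,,,@@,
,,,,,,
gen 15: ,,,,@@
@,@@@,
@@,,,,
,,,,,,
,,,@@,
gen 16: ,,@,,,
@,@@@,
@@@@,@
,,,,,,
,,,@@@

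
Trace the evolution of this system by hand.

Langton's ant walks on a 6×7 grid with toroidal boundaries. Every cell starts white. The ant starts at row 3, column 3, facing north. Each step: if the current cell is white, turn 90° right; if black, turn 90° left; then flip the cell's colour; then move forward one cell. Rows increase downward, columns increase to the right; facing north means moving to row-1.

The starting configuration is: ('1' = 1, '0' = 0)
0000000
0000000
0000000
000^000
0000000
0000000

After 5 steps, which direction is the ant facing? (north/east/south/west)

west

k=0  0000000
0000000
0000000
000^000
0000000
0000000
k=1  0000000
0000000
0000000
0001>00
0000000
0000000
k=2  0000000
0000000
0000000
0001100
0000v00
0000000
k=3  0000000
0000000
0000000
0001100
000<100
0000000
k=4  0000000
0000000
0000000
000^100
0001100
0000000
k=5  0000000
0000000
0000000
00<0100
0001100
0000000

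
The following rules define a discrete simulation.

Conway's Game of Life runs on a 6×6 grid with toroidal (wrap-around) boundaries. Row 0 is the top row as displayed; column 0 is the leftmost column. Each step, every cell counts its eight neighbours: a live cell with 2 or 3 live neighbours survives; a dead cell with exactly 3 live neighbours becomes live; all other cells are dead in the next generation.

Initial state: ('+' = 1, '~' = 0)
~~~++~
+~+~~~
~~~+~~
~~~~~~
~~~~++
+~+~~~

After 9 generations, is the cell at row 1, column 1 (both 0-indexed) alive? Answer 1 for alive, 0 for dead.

1

t=0: ~~~++~
+~+~~~
~~~+~~
~~~~~~
~~~~++
+~+~~~
t=1: ~~++~+
~~+~+~
~~~~~~
~~~~+~
~~~~~+
~~~~~~
t=2: ~~+++~
~~+~+~
~~~+~~
~~~~~~
~~~~~~
~~~~+~
t=3: ~~+~++
~~+~+~
~~~+~~
~~~~~~
~~~~~~
~~~~+~
t=4: ~~~~++
~~+~++
~~~+~~
~~~~~~
~~~~~~
~~~+++
t=5: +~~~~~
~~~~~+
~~~++~
~~~~~~
~~~~+~
~~~+~+
t=6: +~~~++
~~~~++
~~~~+~
~~~++~
~~~~+~
~~~~++
t=7: +~~+~~
+~~+~~
~~~~~~
~~~+++
~~~~~~
+~~+~~
t=8: ++++++
~~~~~~
~~~+~+
~~~~+~
~~~+~+
~~~~~~
t=9: ++++++
~+~~~~
~~~~+~
~~~+~+
~~~~+~
~+~~~~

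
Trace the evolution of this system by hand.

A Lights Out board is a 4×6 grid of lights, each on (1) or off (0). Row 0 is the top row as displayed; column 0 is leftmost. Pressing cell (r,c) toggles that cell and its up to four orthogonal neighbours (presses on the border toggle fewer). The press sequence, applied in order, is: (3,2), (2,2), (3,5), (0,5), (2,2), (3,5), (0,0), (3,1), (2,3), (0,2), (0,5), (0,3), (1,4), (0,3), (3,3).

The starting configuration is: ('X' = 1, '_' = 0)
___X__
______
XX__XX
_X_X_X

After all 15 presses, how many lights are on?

0) ___X__
______
XX__XX
_X_X_X
1) ___X__
______
XXX_XX
__X__X
2) ___X__
__X___
X__XXX
_____X
3) ___X__
__X___
X__XX_
____X_
4) ___XXX
__X__X
X__XX_
____X_
5) ___XXX
_____X
XXX_X_
__X_X_
6) ___XXX
_____X
XXX_XX
__X__X
7) XX_XXX
X____X
XXX_XX
__X__X
8) XX_XXX
X____X
X_X_XX
XX___X
9) XX_XXX
X__X_X
X__X_X
XX_X_X
10) X_X_XX
X_XX_X
X__X_X
XX_X_X
11) X_X___
X_XX__
X__X_X
XX_X_X
12) X__XX_
X_X___
X__X_X
XX_X_X
13) X__X__
X_XXXX
X__XXX
XX_X_X
14) X_X_X_
X_X_XX
X__XXX
XX_X_X
15) X_X_X_
X_X_XX
X___XX
XXX_XX

15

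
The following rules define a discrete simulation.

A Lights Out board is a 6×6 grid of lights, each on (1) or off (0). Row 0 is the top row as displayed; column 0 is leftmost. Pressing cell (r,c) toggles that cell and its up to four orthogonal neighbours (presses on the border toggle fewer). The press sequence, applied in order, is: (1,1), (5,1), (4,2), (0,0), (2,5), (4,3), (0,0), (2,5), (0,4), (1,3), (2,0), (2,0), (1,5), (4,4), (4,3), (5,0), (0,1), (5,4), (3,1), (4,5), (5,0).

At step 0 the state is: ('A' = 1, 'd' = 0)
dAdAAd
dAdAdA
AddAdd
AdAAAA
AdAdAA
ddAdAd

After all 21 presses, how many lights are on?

gen 0: dAdAAd
dAdAdA
AddAdd
AdAAAA
AdAdAA
ddAdAd
gen 1: dddAAd
AdAAdA
AAdAdd
AdAAAA
AdAdAA
ddAdAd
gen 2: dddAAd
AdAAdA
AAdAdd
AdAAAA
AAAdAA
AAddAd
gen 3: dddAAd
AdAAdA
AAdAdd
AddAAA
AddAAA
AAAdAd
gen 4: AAdAAd
ddAAdA
AAdAdd
AddAAA
AddAAA
AAAdAd
gen 5: AAdAAd
ddAAdd
AAdAAA
AddAAd
AddAAA
AAAdAd
gen 6: AAdAAd
ddAAdd
AAdAAA
AdddAd
AdAddA
AAAAAd
gen 7: dddAAd
AdAAdd
AAdAAA
AdddAd
AdAddA
AAAAAd
gen 8: dddAAd
AdAAdA
AAdAdd
AdddAA
AdAddA
AAAAAd
gen 9: dddddA
AdAAAA
AAdAdd
AdddAA
AdAddA
AAAAAd
gen 10: dddAdA
AddddA
AAdddd
AdddAA
AdAddA
AAAAAd
gen 11: dddAdA
dddddA
dddddd
ddddAA
AdAddA
AAAAAd
gen 12: dddAdA
AddddA
AAdddd
AdddAA
AdAddA
AAAAAd
gen 13: dddAdd
AdddAd
AAdddA
AdddAA
AdAddA
AAAAAd
gen 14: dddAdd
AdddAd
AAdddA
AddddA
AdAAAd
AAAAdd
gen 15: dddAdd
AdddAd
AAdddA
AddAdA
Addddd
AAAddd
gen 16: dddAdd
AdddAd
AAdddA
AddAdA
dddddd
ddAddd
gen 17: AAAAdd
AAddAd
AAdddA
AddAdA
dddddd
ddAddd
gen 18: AAAAdd
AAddAd
AAdddA
AddAdA
ddddAd
ddAAAA
gen 19: AAAAdd
AAddAd
AddddA
dAAAdA
dAddAd
ddAAAA
gen 20: AAAAdd
AAddAd
AddddA
dAAAdd
dAdddA
ddAAAd
gen 21: AAAAdd
AAddAd
AddddA
dAAAdd
AAdddA
AAAAAd

20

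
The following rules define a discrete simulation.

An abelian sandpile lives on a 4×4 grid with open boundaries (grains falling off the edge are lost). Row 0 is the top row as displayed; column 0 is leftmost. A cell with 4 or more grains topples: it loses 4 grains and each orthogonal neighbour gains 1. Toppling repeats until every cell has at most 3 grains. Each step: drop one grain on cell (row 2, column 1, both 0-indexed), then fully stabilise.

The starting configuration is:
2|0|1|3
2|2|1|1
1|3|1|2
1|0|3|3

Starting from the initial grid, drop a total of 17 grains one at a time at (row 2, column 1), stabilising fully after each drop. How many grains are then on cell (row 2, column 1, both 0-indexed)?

k=0  2|0|1|3
2|2|1|1
1|3|1|2
1|0|3|3
k=1  2|0|1|3
2|3|1|1
2|0|2|2
1|1|3|3
k=2  2|0|1|3
2|3|1|1
2|1|2|2
1|1|3|3
k=3  2|0|1|3
2|3|1|1
2|2|2|2
1|1|3|3
k=4  2|0|1|3
2|3|1|1
2|3|2|2
1|1|3|3
k=5  2|1|1|3
3|0|2|1
3|1|3|2
1|2|3|3
k=6  2|1|1|3
3|0|2|1
3|2|3|2
1|2|3|3
k=7  2|1|1|3
3|0|2|1
3|3|3|2
1|2|3|3
k=8  3|1|1|3
0|2|3|2
1|3|2|0
3|0|2|1
k=9  3|1|1|3
0|3|3|2
2|0|3|0
3|1|2|1
k=10  3|1|1|3
0|3|3|2
2|1|3|0
3|1|2|1
k=11  3|1|1|3
0|3|3|2
2|2|3|0
3|1|2|1
k=12  3|1|1|3
0|3|3|2
2|3|3|0
3|1|2|1
k=13  3|2|2|3
1|1|1|3
3|2|1|1
3|2|3|1
k=14  3|2|2|3
1|1|1|3
3|3|1|1
3|2|3|1
k=15  3|2|2|3
2|2|1|3
1|2|3|1
1|1|0|2
k=16  3|2|2|3
2|2|1|3
1|3|3|1
1|1|0|2
k=17  3|2|2|3
2|3|2|3
2|1|0|2
1|2|1|2

1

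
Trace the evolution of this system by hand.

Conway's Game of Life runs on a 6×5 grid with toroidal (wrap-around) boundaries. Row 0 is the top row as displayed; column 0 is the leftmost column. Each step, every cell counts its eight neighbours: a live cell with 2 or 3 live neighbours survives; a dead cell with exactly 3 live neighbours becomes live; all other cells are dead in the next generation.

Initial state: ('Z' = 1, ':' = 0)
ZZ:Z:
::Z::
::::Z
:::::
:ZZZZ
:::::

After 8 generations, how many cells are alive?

4

k=0  ZZ:Z:
::Z::
::::Z
:::::
:ZZZZ
:::::
k=1  :ZZ::
ZZZZZ
:::::
Z:Z:Z
::ZZ:
:::::
k=2  ::::Z
Z::ZZ
:::::
:ZZ:Z
:ZZZZ
:Z:Z:
k=3  ::Z::
Z::ZZ
:ZZ::
:Z::Z
::::Z
:Z:::
k=4  ZZZZZ
Z::ZZ
:ZZ::
:ZZZ:
:::::
:::::
k=5  :ZZ::
:::::
:::::
:Z:Z:
::Z::
ZZZZZ
k=6  ::::Z
:::::
:::::
::Z::
:::::
Z:::Z
k=7  Z:::Z
:::::
:::::
:::::
:::::
Z:::Z
k=8  Z:::Z
:::::
:::::
:::::
:::::
Z:::Z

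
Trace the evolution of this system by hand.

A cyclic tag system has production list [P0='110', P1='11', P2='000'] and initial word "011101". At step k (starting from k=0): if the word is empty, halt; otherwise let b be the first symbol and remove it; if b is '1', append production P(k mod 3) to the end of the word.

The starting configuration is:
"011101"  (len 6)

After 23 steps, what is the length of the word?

step 0: "011101"  (len 6)
step 1: "11101"  (len 5)
step 2: "110111"  (len 6)
step 3: "10111000"  (len 8)
step 4: "0111000110"  (len 10)
step 5: "111000110"  (len 9)
step 6: "11000110000"  (len 11)
step 7: "1000110000110"  (len 13)
step 8: "00011000011011"  (len 14)
step 9: "0011000011011"  (len 13)
step 10: "011000011011"  (len 12)
step 11: "11000011011"  (len 11)
step 12: "1000011011000"  (len 13)
step 13: "000011011000110"  (len 15)
step 14: "00011011000110"  (len 14)
step 15: "0011011000110"  (len 13)
step 16: "011011000110"  (len 12)
step 17: "11011000110"  (len 11)
step 18: "1011000110000"  (len 13)
step 19: "011000110000110"  (len 15)
step 20: "11000110000110"  (len 14)
step 21: "1000110000110000"  (len 16)
step 22: "000110000110000110"  (len 18)
step 23: "00110000110000110"  (len 17)

17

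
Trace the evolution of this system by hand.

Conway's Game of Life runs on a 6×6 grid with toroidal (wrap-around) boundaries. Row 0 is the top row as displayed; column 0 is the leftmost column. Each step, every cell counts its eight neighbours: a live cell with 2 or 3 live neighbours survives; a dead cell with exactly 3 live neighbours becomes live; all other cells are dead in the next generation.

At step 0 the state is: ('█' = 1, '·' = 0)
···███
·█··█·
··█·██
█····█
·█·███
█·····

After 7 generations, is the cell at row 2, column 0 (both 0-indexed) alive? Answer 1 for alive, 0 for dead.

step 0: ···███
·█··█·
··█·██
█····█
·█·███
█·····
step 1: █··███
█·█···
·█·██·
·██···
·█··█·
█·█···
step 2: █·███·
█·█···
█··█··
██··█·
█··█··
█·█···
step 3: █·█···
█·█·█·
█·██··
█████·
█·██··
█·█·█·
step 4: █·█···
█·█···
█·····
█···█·
█·····
█·█···
step 5: █·██·█
█····█
█·····
██····
█·····
█····█
step 6: ······
····█·
······
██···█
······
····█·
step 7: ······
······
█····█
█·····
█····█
······

1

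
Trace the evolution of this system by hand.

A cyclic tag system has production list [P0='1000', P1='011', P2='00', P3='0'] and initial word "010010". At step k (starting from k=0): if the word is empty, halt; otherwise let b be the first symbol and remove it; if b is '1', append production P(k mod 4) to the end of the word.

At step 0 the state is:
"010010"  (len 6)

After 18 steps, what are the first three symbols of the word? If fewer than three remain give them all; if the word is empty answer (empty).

[0] "010010"  (len 6)
[1] "10010"  (len 5)
[2] "0010011"  (len 7)
[3] "010011"  (len 6)
[4] "10011"  (len 5)
[5] "00111000"  (len 8)
[6] "0111000"  (len 7)
[7] "111000"  (len 6)
[8] "110000"  (len 6)
[9] "100001000"  (len 9)
[10] "00001000011"  (len 11)
[11] "0001000011"  (len 10)
[12] "001000011"  (len 9)
[13] "01000011"  (len 8)
[14] "1000011"  (len 7)
[15] "00001100"  (len 8)
[16] "0001100"  (len 7)
[17] "001100"  (len 6)
[18] "01100"  (len 5)

011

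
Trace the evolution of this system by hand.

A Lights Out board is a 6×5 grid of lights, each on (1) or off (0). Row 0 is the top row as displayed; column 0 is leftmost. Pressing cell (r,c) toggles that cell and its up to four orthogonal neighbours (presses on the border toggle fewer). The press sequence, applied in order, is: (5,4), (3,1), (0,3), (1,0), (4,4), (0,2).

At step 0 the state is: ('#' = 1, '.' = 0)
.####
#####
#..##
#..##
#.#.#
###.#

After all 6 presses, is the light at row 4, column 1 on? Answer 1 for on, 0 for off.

[0] .####
#####
#..##
#..##
#.#.#
###.#
[1] .####
#####
#..##
#..##
#.#..
####.
[2] .####
#####
##.##
.####
###..
####.
[3] .#...
###.#
##.##
.####
###..
####.
[4] ##...
..#.#
.#.##
.####
###..
####.
[5] ##...
..#.#
.#.##
.###.
#####
#####
[6] #.##.
....#
.#.##
.###.
#####
#####

1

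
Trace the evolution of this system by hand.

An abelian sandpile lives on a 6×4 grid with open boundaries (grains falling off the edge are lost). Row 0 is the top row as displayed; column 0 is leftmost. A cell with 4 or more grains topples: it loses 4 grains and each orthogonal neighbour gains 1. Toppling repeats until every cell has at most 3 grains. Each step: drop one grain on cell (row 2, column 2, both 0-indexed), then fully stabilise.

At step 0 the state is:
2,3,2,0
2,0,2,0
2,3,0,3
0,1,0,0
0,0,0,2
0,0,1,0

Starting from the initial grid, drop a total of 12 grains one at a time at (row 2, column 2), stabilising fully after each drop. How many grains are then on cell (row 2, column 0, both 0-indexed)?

t=0: 2,3,2,0
2,0,2,0
2,3,0,3
0,1,0,0
0,0,0,2
0,0,1,0
t=1: 2,3,2,0
2,0,2,0
2,3,1,3
0,1,0,0
0,0,0,2
0,0,1,0
t=2: 2,3,2,0
2,0,2,0
2,3,2,3
0,1,0,0
0,0,0,2
0,0,1,0
t=3: 2,3,2,0
2,0,2,0
2,3,3,3
0,1,0,0
0,0,0,2
0,0,1,0
t=4: 2,3,2,0
2,1,3,1
3,0,2,0
0,2,1,1
0,0,0,2
0,0,1,0
t=5: 2,3,2,0
2,1,3,1
3,0,3,0
0,2,1,1
0,0,0,2
0,0,1,0
t=6: 2,3,3,0
2,2,0,2
3,1,1,1
0,2,2,1
0,0,0,2
0,0,1,0
t=7: 2,3,3,0
2,2,0,2
3,1,2,1
0,2,2,1
0,0,0,2
0,0,1,0
t=8: 2,3,3,0
2,2,0,2
3,1,3,1
0,2,2,1
0,0,0,2
0,0,1,0
t=9: 2,3,3,0
2,2,1,2
3,2,0,2
0,2,3,1
0,0,0,2
0,0,1,0
t=10: 2,3,3,0
2,2,1,2
3,2,1,2
0,2,3,1
0,0,0,2
0,0,1,0
t=11: 2,3,3,0
2,2,1,2
3,2,2,2
0,2,3,1
0,0,0,2
0,0,1,0
t=12: 2,3,3,0
2,2,1,2
3,2,3,2
0,2,3,1
0,0,0,2
0,0,1,0

3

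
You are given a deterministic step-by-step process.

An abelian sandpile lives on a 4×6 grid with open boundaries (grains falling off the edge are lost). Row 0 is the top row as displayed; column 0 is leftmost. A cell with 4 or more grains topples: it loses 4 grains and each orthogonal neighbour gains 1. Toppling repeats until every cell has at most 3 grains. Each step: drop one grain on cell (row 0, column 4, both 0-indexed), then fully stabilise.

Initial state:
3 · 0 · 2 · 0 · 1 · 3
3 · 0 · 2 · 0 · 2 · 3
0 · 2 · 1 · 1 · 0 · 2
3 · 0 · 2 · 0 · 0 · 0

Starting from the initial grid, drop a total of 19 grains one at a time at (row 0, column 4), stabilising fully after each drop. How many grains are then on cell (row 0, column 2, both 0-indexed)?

3

t=0: 3 · 0 · 2 · 0 · 1 · 3
3 · 0 · 2 · 0 · 2 · 3
0 · 2 · 1 · 1 · 0 · 2
3 · 0 · 2 · 0 · 0 · 0
t=1: 3 · 0 · 2 · 0 · 2 · 3
3 · 0 · 2 · 0 · 2 · 3
0 · 2 · 1 · 1 · 0 · 2
3 · 0 · 2 · 0 · 0 · 0
t=2: 3 · 0 · 2 · 0 · 3 · 3
3 · 0 · 2 · 0 · 2 · 3
0 · 2 · 1 · 1 · 0 · 2
3 · 0 · 2 · 0 · 0 · 0
t=3: 3 · 0 · 2 · 1 · 2 · 1
3 · 0 · 2 · 1 · 0 · 1
0 · 2 · 1 · 1 · 1 · 3
3 · 0 · 2 · 0 · 0 · 0
t=4: 3 · 0 · 2 · 1 · 3 · 1
3 · 0 · 2 · 1 · 0 · 1
0 · 2 · 1 · 1 · 1 · 3
3 · 0 · 2 · 0 · 0 · 0
t=5: 3 · 0 · 2 · 2 · 0 · 2
3 · 0 · 2 · 1 · 1 · 1
0 · 2 · 1 · 1 · 1 · 3
3 · 0 · 2 · 0 · 0 · 0
t=6: 3 · 0 · 2 · 2 · 1 · 2
3 · 0 · 2 · 1 · 1 · 1
0 · 2 · 1 · 1 · 1 · 3
3 · 0 · 2 · 0 · 0 · 0
t=7: 3 · 0 · 2 · 2 · 2 · 2
3 · 0 · 2 · 1 · 1 · 1
0 · 2 · 1 · 1 · 1 · 3
3 · 0 · 2 · 0 · 0 · 0
t=8: 3 · 0 · 2 · 2 · 3 · 2
3 · 0 · 2 · 1 · 1 · 1
0 · 2 · 1 · 1 · 1 · 3
3 · 0 · 2 · 0 · 0 · 0
t=9: 3 · 0 · 2 · 3 · 0 · 3
3 · 0 · 2 · 1 · 2 · 1
0 · 2 · 1 · 1 · 1 · 3
3 · 0 · 2 · 0 · 0 · 0
t=10: 3 · 0 · 2 · 3 · 1 · 3
3 · 0 · 2 · 1 · 2 · 1
0 · 2 · 1 · 1 · 1 · 3
3 · 0 · 2 · 0 · 0 · 0
t=11: 3 · 0 · 2 · 3 · 2 · 3
3 · 0 · 2 · 1 · 2 · 1
0 · 2 · 1 · 1 · 1 · 3
3 · 0 · 2 · 0 · 0 · 0
t=12: 3 · 0 · 2 · 3 · 3 · 3
3 · 0 · 2 · 1 · 2 · 1
0 · 2 · 1 · 1 · 1 · 3
3 · 0 · 2 · 0 · 0 · 0
t=13: 3 · 0 · 3 · 0 · 2 · 0
3 · 0 · 2 · 2 · 3 · 2
0 · 2 · 1 · 1 · 1 · 3
3 · 0 · 2 · 0 · 0 · 0
t=14: 3 · 0 · 3 · 0 · 3 · 0
3 · 0 · 2 · 2 · 3 · 2
0 · 2 · 1 · 1 · 1 · 3
3 · 0 · 2 · 0 · 0 · 0
t=15: 3 · 0 · 3 · 1 · 1 · 1
3 · 0 · 2 · 3 · 0 · 3
0 · 2 · 1 · 1 · 2 · 3
3 · 0 · 2 · 0 · 0 · 0
t=16: 3 · 0 · 3 · 1 · 2 · 1
3 · 0 · 2 · 3 · 0 · 3
0 · 2 · 1 · 1 · 2 · 3
3 · 0 · 2 · 0 · 0 · 0
t=17: 3 · 0 · 3 · 1 · 3 · 1
3 · 0 · 2 · 3 · 0 · 3
0 · 2 · 1 · 1 · 2 · 3
3 · 0 · 2 · 0 · 0 · 0
t=18: 3 · 0 · 3 · 2 · 0 · 2
3 · 0 · 2 · 3 · 1 · 3
0 · 2 · 1 · 1 · 2 · 3
3 · 0 · 2 · 0 · 0 · 0
t=19: 3 · 0 · 3 · 2 · 1 · 2
3 · 0 · 2 · 3 · 1 · 3
0 · 2 · 1 · 1 · 2 · 3
3 · 0 · 2 · 0 · 0 · 0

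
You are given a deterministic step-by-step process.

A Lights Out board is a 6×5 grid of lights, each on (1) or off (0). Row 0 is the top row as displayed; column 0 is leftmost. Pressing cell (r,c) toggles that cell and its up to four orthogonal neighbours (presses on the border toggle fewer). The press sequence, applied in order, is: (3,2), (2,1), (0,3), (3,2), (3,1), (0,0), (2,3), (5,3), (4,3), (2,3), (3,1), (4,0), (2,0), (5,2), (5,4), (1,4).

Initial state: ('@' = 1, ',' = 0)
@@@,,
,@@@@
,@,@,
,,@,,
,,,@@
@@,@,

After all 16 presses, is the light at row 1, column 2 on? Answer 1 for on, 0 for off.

1

0) @@@,,
,@@@@
,@,@,
,,@,,
,,,@@
@@,@,
1) @@@,,
,@@@@
,@@@,
,@,@,
,,@@@
@@,@,
2) @@@,,
,,@@@
@,,@,
,,,@,
,,@@@
@@,@,
3) @@,@@
,,@,@
@,,@,
,,,@,
,,@@@
@@,@,
4) @@,@@
,,@,@
@,@@,
,@@,,
,,,@@
@@,@,
5) @@,@@
,,@,@
@@@@,
@,,,,
,@,@@
@@,@,
6) ,,,@@
@,@,@
@@@@,
@,,,,
,@,@@
@@,@,
7) ,,,@@
@,@@@
@@,,@
@,,@,
,@,@@
@@,@,
8) ,,,@@
@,@@@
@@,,@
@,,@,
,@,,@
@@@,@
9) ,,,@@
@,@@@
@@,,@
@,,,,
,@@@,
@@@@@
10) ,,,@@
@,@,@
@@@@,
@,,@,
,@@@,
@@@@@
11) ,,,@@
@,@,@
@,@@,
,@@@,
,,@@,
@@@@@
12) ,,,@@
@,@,@
@,@@,
@@@@,
@@@@,
,@@@@
13) ,,,@@
,,@,@
,@@@,
,@@@,
@@@@,
,@@@@
14) ,,,@@
,,@,@
,@@@,
,@@@,
@@,@,
,,,,@
15) ,,,@@
,,@,@
,@@@,
,@@@,
@@,@@
,,,@,
16) ,,,@,
,,@@,
,@@@@
,@@@,
@@,@@
,,,@,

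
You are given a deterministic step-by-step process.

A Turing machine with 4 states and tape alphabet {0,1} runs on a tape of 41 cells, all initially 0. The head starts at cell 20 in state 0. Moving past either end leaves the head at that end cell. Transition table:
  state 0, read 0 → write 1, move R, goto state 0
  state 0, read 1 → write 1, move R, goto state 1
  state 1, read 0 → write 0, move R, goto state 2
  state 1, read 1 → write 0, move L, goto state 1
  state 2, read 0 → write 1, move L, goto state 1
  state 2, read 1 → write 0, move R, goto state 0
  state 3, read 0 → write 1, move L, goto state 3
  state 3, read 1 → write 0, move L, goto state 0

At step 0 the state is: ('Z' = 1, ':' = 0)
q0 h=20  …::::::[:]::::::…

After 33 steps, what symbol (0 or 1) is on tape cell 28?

1

k=0  q0 h=20  …::::::[:]::::::…
k=1  q0 h=21  …:::::Z[:]::::::…
k=2  q0 h=22  …::::ZZ[:]::::::…
k=3  q0 h=23  …:::ZZZ[:]::::::…
k=4  q0 h=24  …::ZZZZ[:]::::::…
k=5  q0 h=25  …:ZZZZZ[:]::::::…
k=6  q0 h=26  …ZZZZZZ[:]::::::…
k=7  q0 h=27  …ZZZZZZ[:]::::::…
k=8  q0 h=28  …ZZZZZZ[:]::::::…
k=9  q0 h=29  …ZZZZZZ[:]::::::…
k=10  q0 h=30  …ZZZZZZ[:]::::::…
k=11  q0 h=31  …ZZZZZZ[:]::::::…
k=12  q0 h=32  …ZZZZZZ[:]::::::…
k=13  q0 h=33  …ZZZZZZ[:]::::::…
k=14  q0 h=34  …ZZZZZZ[:]::::::|
k=15  q0 h=35  …ZZZZZZ[:]:::::|
k=16  q0 h=36  …ZZZZZZ[:]::::|
k=17  q0 h=37  …ZZZZZZ[:]:::|
k=18  q0 h=38  …ZZZZZZ[:]::|
k=19  q0 h=39  …ZZZZZZ[:]:|
k=20  q0 h=40  …ZZZZZZ[:]|
k=21  q0 h=40  …ZZZZZZ[Z]|
k=22  q1 h=40  …ZZZZZZ[Z]|
k=23  q1 h=39  …ZZZZZZ[Z]:|
k=24  q1 h=38  …ZZZZZZ[Z]::|
k=25  q1 h=37  …ZZZZZZ[Z]:::|
k=26  q1 h=36  …ZZZZZZ[Z]::::|
k=27  q1 h=35  …ZZZZZZ[Z]:::::|
k=28  q1 h=34  …ZZZZZZ[Z]::::::|
k=29  q1 h=33  …ZZZZZZ[Z]::::::…
k=30  q1 h=32  …ZZZZZZ[Z]::::::…
k=31  q1 h=31  …ZZZZZZ[Z]::::::…
k=32  q1 h=30  …ZZZZZZ[Z]::::::…
k=33  q1 h=29  …ZZZZZZ[Z]::::::…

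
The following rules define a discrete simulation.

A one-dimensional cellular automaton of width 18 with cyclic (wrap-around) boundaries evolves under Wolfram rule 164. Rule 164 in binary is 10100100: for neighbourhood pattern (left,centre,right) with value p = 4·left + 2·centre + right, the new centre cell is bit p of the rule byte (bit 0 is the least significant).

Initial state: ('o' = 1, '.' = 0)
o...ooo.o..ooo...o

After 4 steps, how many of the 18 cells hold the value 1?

1

0) o...ooo.o..ooo...o
1) .....o.oo...o.....
2) .....oo.....o.....
3) ............o.....
4) ............o.....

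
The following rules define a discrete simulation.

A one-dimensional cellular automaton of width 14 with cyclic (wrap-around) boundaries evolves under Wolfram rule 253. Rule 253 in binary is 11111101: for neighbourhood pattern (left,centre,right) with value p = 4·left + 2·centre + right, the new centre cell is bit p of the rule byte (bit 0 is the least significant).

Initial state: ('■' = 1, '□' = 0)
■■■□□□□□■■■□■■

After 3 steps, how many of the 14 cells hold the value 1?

[0] ■■■□□□□□■■■□■■
[1] ■■■■■■■□■■■■■■
[2] ■■■■■■■■■■■■■■
[3] ■■■■■■■■■■■■■■

14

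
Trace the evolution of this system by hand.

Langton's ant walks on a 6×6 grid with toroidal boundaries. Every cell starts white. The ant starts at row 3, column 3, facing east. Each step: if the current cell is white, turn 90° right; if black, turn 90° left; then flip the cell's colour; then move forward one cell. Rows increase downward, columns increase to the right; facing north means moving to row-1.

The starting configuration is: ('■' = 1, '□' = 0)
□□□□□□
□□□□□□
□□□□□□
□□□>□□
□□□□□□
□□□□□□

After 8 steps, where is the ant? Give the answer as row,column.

0) □□□□□□
□□□□□□
□□□□□□
□□□>□□
□□□□□□
□□□□□□
1) □□□□□□
□□□□□□
□□□□□□
□□□■□□
□□□v□□
□□□□□□
2) □□□□□□
□□□□□□
□□□□□□
□□□■□□
□□<■□□
□□□□□□
3) □□□□□□
□□□□□□
□□□□□□
□□^■□□
□□■■□□
□□□□□□
4) □□□□□□
□□□□□□
□□□□□□
□□■>□□
□□■■□□
□□□□□□
5) □□□□□□
□□□□□□
□□□^□□
□□■□□□
□□■■□□
□□□□□□
6) □□□□□□
□□□□□□
□□□■>□
□□■□□□
□□■■□□
□□□□□□
7) □□□□□□
□□□□□□
□□□■■□
□□■□v□
□□■■□□
□□□□□□
8) □□□□□□
□□□□□□
□□□■■□
□□■<■□
□□■■□□
□□□□□□

3,3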